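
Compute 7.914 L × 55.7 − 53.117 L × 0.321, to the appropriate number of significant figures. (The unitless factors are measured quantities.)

7.914 × 55.7 = 440.8098 → 441 L (3 s.f., last digit at the 10^0 place).
53.117 × 0.321 = 17.050557 → 17.1 L (3 s.f., last digit at the 10^-1 place).
Difference: 423.759243 L; keep the coarser place, 10^0.
Result: 424 L.

424 L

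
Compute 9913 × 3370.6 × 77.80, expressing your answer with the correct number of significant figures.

9913 × 3370.6 × 77.80 = 2.59951255684 × 10^9
Multiplication/division keeps the fewest significant figures: 9913 → 4 s.f., 3370.6 → 5 s.f., 77.80 → 4 s.f.; limit is 4.
Rounded to 4 significant figures: 2.600 × 10^9.

2.600 × 10^9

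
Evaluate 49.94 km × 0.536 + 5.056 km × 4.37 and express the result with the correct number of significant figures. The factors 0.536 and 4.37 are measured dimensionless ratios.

49.94 × 0.536 = 26.76784 → 26.8 km (3 s.f., last digit at the 10^-1 place).
5.056 × 4.37 = 22.09472 → 22.1 km (3 s.f., last digit at the 10^-1 place).
Sum: 48.86256 km; keep the coarser place, 10^-1.
Result: 48.9 km.

48.9 km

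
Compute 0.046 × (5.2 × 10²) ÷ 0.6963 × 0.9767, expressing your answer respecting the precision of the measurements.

34

0.046 × (5.2 × 10²) ÷ 0.6963 × 0.9767 = 33.5525836565…
Multiplication/division keeps the fewest significant figures: 0.046 → 2 s.f., 5.2 × 10² → 2 s.f., 0.6963 → 4 s.f., 0.9767 → 4 s.f.; limit is 2.
Rounded to 2 significant figures: 34.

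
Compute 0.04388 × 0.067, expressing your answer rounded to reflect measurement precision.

0.0029

0.04388 × 0.067 = 0.00293996
Multiplication/division keeps the fewest significant figures: 0.04388 → 4 s.f., 0.067 → 2 s.f.; limit is 2.
Rounded to 2 significant figures: 0.0029.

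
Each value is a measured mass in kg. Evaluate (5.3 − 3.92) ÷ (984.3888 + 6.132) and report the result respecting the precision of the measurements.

0.0014

5.3 − 3.92 = 1.38, limited to 1 d.p. → 2 s.f.; 984.3888 + 6.132 = 990.5208, limited to 3 d.p. → 6 s.f.
Carrying full precision, 1.38 ÷ 990.5208 = 0.00139320648289…; keep min(2, 6) = 2 s.f.
Rounded to 2 significant figures: 0.0014.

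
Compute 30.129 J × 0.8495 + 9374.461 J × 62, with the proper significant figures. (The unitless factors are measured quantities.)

30.129 × 0.8495 = 25.5945855 → 25.59 J (4 s.f., last digit at the 10^-2 place).
9374.461 × 62 = 581216.582 → 5.8 × 10^5 J (2 s.f., last digit at the 10^4 place).
Sum: 581242.176586… J; keep the coarser place, 10^4.
Result: 5.8 × 10^5 J.

5.8 × 10^5 J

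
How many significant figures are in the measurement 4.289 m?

4.289: every digit is nonzero and significant.

4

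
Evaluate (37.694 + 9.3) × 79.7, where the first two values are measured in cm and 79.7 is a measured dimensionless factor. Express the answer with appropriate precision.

37.694 cm + 9.3 cm = 46.994 cm; the sum is limited to 1 decimal place (3 s.f.).
Carrying full precision, 46.994 × 79.7 = 3745.4218 cm; 79.7 has 3 s.f., so the result keeps min(3, 3) = 3 s.f.
Rounded to 3 significant figures: 3.75 × 10^3 cm.

3.75 × 10^3 cm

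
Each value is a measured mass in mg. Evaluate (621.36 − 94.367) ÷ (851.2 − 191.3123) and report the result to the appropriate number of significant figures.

0.7986

621.36 − 94.367 = 526.993, limited to 2 d.p. → 5 s.f.; 851.2 − 191.3123 = 659.8877, limited to 1 d.p. → 4 s.f.
Carrying full precision, 526.993 ÷ 659.8877 = 0.798610127147…; keep min(5, 4) = 4 s.f.
Rounded to 4 significant figures: 0.7986.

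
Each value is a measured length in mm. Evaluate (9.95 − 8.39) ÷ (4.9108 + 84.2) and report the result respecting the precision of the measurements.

0.0175

9.95 − 8.39 = 1.56, limited to 2 d.p. → 3 s.f.; 4.9108 + 84.2 = 89.1108, limited to 1 d.p. → 3 s.f.
Carrying full precision, 1.56 ÷ 89.1108 = 0.0175062955332…; keep min(3, 3) = 3 s.f.
Rounded to 3 significant figures: 0.0175.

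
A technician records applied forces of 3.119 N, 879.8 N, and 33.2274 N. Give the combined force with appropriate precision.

916.1 N

3.119 N + 879.8 N + 33.2274 N = 916.1464 N.
Addition/subtraction keeps the fewest decimal places: 3.119 → 3 decimal places, 879.8 → 1 decimal place, 33.2274 → 4 decimal places; limit is 1.
Rounded to 1 decimal place: 916.1 N.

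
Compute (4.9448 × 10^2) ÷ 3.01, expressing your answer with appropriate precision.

(4.9448 × 10^2) ÷ 3.01 = 164.279069767…
Multiplication/division keeps the fewest significant figures: 4.9448 × 10^2 → 5 s.f., 3.01 → 3 s.f.; limit is 3.
Rounded to 3 significant figures: 164.

164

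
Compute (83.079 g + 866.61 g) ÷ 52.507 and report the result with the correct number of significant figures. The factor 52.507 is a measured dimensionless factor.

18.087 g

83.079 g + 866.61 g = 949.689 g; the sum is limited to 2 decimal places (5 s.f.).
Carrying full precision, 949.689 ÷ 52.507 = 18.0869026987… g; 52.507 has 5 s.f., so the result keeps min(5, 5) = 5 s.f.
Rounded to 5 significant figures: 18.087 g.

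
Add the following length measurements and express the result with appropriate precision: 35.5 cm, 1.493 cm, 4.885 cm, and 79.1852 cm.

35.5 cm + 1.493 cm + 4.885 cm + 79.1852 cm = 121.0632 cm.
Addition/subtraction keeps the fewest decimal places: 35.5 → 1 decimal place, 1.493 → 3 decimal places, 4.885 → 3 decimal places, 79.1852 → 4 decimal places; limit is 1.
Rounded to 1 decimal place: 121.1 cm.

121.1 cm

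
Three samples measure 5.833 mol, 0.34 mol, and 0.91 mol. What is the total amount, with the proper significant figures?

7.08 mol

5.833 mol + 0.34 mol + 0.91 mol = 7.083 mol.
Addition/subtraction keeps the fewest decimal places: 5.833 → 3 decimal places, 0.34 → 2 decimal places, 0.91 → 2 decimal places; limit is 2.
Rounded to 2 decimal places: 7.08 mol.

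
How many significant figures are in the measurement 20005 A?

5

20005: zeros between nonzero digits are significant.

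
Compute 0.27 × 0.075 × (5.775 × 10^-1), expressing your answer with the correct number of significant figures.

0.27 × 0.075 × (5.775 × 10^-1) = 0.011694375
Multiplication/division keeps the fewest significant figures: 0.27 → 2 s.f., 0.075 → 2 s.f., 5.775 × 10^-1 → 4 s.f.; limit is 2.
Rounded to 2 significant figures: 0.012.

0.012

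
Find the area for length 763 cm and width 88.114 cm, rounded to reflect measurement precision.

area = 763 cm × 88.114 cm = 67230.982 cm².
763 has 3 significant figures; 88.114 has 5.
Division/multiplication keeps the fewest: 3 significant figures.
Rounded: 6.72 × 10^4 cm².

6.72 × 10^4 cm²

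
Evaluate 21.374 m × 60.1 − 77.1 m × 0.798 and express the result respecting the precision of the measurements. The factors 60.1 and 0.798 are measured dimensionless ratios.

21.374 × 60.1 = 1284.5774 → 1.28 × 10³ m (3 s.f., last digit at the 10^1 place).
77.1 × 0.798 = 61.5258 → 61.5 m (3 s.f., last digit at the 10^-1 place).
Difference: 1223.0516 m; keep the coarser place, 10^1.
Result: 1.22 × 10³ m.

1.22 × 10³ m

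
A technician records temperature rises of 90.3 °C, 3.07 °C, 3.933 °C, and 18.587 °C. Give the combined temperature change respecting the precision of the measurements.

90.3 °C + 3.07 °C + 3.933 °C + 18.587 °C = 115.890 °C.
Addition/subtraction keeps the fewest decimal places: 90.3 → 1 decimal place, 3.07 → 2 decimal places, 3.933 → 3 decimal places, 18.587 → 3 decimal places; limit is 1.
Rounded to 1 decimal place: 115.9 °C.

115.9 °C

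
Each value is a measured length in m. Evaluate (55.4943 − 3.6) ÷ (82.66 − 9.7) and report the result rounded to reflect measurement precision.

7.11 × 10^-1

55.4943 − 3.6 = 51.8943, limited to 1 d.p. → 3 s.f.; 82.66 − 9.7 = 72.96, limited to 1 d.p. → 3 s.f.
Carrying full precision, 51.8943 ÷ 72.96 = 0.711270559211…; keep min(3, 3) = 3 s.f.
Rounded to 3 significant figures: 7.11 × 10^-1.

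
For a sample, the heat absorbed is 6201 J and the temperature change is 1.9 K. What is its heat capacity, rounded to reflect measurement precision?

3.3 × 10³ J/K

heat capacity = 6201 J ÷ 1.9 K = 3263.68421053… J/K.
6201 has 4 significant figures; 1.9 has 2.
Division/multiplication keeps the fewest: 2 significant figures.
Rounded: 3.3 × 10³ J/K.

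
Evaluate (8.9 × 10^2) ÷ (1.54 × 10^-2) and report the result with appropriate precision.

5.8 × 10^4

(8.9 × 10^2) ÷ (1.54 × 10^-2) = 57792.2077922…
Multiplication/division keeps the fewest significant figures: 8.9 × 10^2 → 2 s.f., 1.54 × 10^-2 → 3 s.f.; limit is 2.
Rounded to 2 significant figures: 5.8 × 10^4.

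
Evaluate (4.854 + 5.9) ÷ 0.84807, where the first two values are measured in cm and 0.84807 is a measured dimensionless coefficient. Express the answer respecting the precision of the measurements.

4.854 cm + 5.9 cm = 10.754 cm; the sum is limited to 1 decimal place (3 s.f.).
Carrying full precision, 10.754 ÷ 0.84807 = 12.6805570295… cm; 0.84807 has 5 s.f., so the result keeps min(3, 5) = 3 s.f.
Rounded to 3 significant figures: 12.7 cm.

12.7 cm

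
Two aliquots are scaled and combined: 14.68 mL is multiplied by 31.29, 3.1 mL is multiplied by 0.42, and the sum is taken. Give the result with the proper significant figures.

14.68 × 31.29 = 459.3372 → 459.3 mL (4 s.f., last digit at the 10^-1 place).
3.1 × 0.42 = 1.302 → 1.3 mL (2 s.f., last digit at the 10^-1 place).
Sum: 460.6392 mL; keep the coarser place, 10^-1.
Result: 4.606 × 10^2 mL.

4.606 × 10^2 mL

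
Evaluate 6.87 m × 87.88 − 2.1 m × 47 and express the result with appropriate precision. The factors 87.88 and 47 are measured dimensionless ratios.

6.87 × 87.88 = 603.7356 → 604 m (3 s.f., last digit at the 10^0 place).
2.1 × 47 = 98.7 → 99 m (2 s.f., last digit at the 10^0 place).
Difference: 505.0356 m; keep the coarser place, 10^0.
Result: 505 m.

505 m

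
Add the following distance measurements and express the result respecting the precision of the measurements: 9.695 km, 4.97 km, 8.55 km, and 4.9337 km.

9.695 km + 4.97 km + 8.55 km + 4.9337 km = 28.1487 km.
Addition/subtraction keeps the fewest decimal places: 9.695 → 3 decimal places, 4.97 → 2 decimal places, 8.55 → 2 decimal places, 4.9337 → 4 decimal places; limit is 2.
Rounded to 2 decimal places: 28.15 km.

28.15 km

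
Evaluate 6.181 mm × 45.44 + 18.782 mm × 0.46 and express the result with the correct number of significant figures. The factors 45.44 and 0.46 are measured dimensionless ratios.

289.5 mm

6.181 × 45.44 = 280.86464 → 2.809 × 10² mm (4 s.f., last digit at the 10^-1 place).
18.782 × 0.46 = 8.63972 → 8.6 mm (2 s.f., last digit at the 10^-1 place).
Sum: 289.50436 mm; keep the coarser place, 10^-1.
Result: 289.5 mm.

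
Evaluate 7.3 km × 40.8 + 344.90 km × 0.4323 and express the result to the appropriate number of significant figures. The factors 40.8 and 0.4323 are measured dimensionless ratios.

7.3 × 40.8 = 297.84 → 3.0 × 10² km (2 s.f., last digit at the 10^1 place).
344.90 × 0.4323 = 149.10027 → 149.1 km (4 s.f., last digit at the 10^-1 place).
Sum: 446.94027 km; keep the coarser place, 10^1.
Result: 4.5 × 10² km.

4.5 × 10² km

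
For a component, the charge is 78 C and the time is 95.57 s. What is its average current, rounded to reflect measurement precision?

8.2 × 10^-1 A

average current = 78 C ÷ 95.57 s = 0.816155697395… A.
78 has 2 significant figures; 95.57 has 4.
Division/multiplication keeps the fewest: 2 significant figures.
Rounded: 8.2 × 10^-1 A.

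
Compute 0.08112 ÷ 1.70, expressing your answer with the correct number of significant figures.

4.77 × 10^-2

0.08112 ÷ 1.70 = 0.0477176470588…
Multiplication/division keeps the fewest significant figures: 0.08112 → 4 s.f., 1.70 → 3 s.f.; limit is 3.
Rounded to 3 significant figures: 4.77 × 10^-2.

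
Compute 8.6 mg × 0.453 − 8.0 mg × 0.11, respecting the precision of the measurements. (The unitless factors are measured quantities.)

3.0 mg

8.6 × 0.453 = 3.8958 → 3.9 mg (2 s.f., last digit at the 10^-1 place).
8.0 × 0.11 = 0.88 → 0.88 mg (2 s.f., last digit at the 10^-2 place).
Difference: 3.0158 mg; keep the coarser place, 10^-1.
Result: 3.0 mg.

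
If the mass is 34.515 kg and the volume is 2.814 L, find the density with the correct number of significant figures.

12.27 kg/L

density = 34.515 kg ÷ 2.814 L = 12.2654584222… kg/L.
34.515 has 5 significant figures; 2.814 has 4.
Division/multiplication keeps the fewest: 4 significant figures.
Rounded: 12.27 kg/L.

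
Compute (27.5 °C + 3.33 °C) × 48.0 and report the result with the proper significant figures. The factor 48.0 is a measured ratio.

27.5 °C + 3.33 °C = 30.83 °C; the sum is limited to 1 decimal place (3 s.f.).
Carrying full precision, 30.83 × 48.0 = 1479.84 °C; 48.0 has 3 s.f., so the result keeps min(3, 3) = 3 s.f.
Rounded to 3 significant figures: 1.48 × 10^3 °C.

1.48 × 10^3 °C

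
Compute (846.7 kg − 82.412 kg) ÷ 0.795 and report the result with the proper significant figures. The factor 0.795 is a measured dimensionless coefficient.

846.7 kg − 82.412 kg = 764.288 kg; the difference is limited to 1 decimal place (4 s.f.).
Carrying full precision, 764.288 ÷ 0.795 = 961.368553459… kg; 0.795 has 3 s.f., so the result keeps min(4, 3) = 3 s.f.
Rounded to 3 significant figures: 961 kg.

961 kg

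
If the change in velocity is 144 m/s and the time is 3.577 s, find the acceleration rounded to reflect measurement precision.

40.3 m/s²

acceleration = 144 m/s ÷ 3.577 s = 40.2571987699… m/s².
144 has 3 significant figures; 3.577 has 4.
Division/multiplication keeps the fewest: 3 significant figures.
Rounded: 40.3 m/s².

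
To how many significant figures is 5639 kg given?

5639: every digit is nonzero and significant.

4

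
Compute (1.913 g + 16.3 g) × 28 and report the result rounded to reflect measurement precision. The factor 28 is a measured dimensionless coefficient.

1.913 g + 16.3 g = 18.213 g; the sum is limited to 1 decimal place (3 s.f.).
Carrying full precision, 18.213 × 28 = 509.964 g; 28 has 2 s.f., so the result keeps min(3, 2) = 2 s.f.
Rounded to 2 significant figures: 5.1 × 10^2 g.

5.1 × 10^2 g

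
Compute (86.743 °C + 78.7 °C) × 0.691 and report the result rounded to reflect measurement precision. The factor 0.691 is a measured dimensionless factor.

114 °C

86.743 °C + 78.7 °C = 165.443 °C; the sum is limited to 1 decimal place (4 s.f.).
Carrying full precision, 165.443 × 0.691 = 114.321113 °C; 0.691 has 3 s.f., so the result keeps min(4, 3) = 3 s.f.
Rounded to 3 significant figures: 114 °C.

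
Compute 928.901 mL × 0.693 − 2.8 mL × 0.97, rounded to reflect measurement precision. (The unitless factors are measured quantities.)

928.901 × 0.693 = 643.728393 → 644 mL (3 s.f., last digit at the 10^0 place).
2.8 × 0.97 = 2.716 → 2.7 mL (2 s.f., last digit at the 10^-1 place).
Difference: 641.012393 mL; keep the coarser place, 10^0.
Result: 641 mL.

641 mL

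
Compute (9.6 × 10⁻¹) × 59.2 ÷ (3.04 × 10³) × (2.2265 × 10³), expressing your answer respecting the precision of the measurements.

(9.6 × 10⁻¹) × 59.2 ÷ (3.04 × 10³) × (2.2265 × 10³) = 41.6238315789…
Multiplication/division keeps the fewest significant figures: 9.6 × 10⁻¹ → 2 s.f., 59.2 → 3 s.f., 3.04 × 10³ → 3 s.f., 2.2265 × 10³ → 5 s.f.; limit is 2.
Rounded to 2 significant figures: 42.

42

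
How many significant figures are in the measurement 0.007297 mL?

0.007297: leading zeros are not significant.

4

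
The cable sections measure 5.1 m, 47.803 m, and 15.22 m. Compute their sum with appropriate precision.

68.1 m

5.1 m + 47.803 m + 15.22 m = 68.123 m.
Addition/subtraction keeps the fewest decimal places: 5.1 → 1 decimal place, 47.803 → 3 decimal places, 15.22 → 2 decimal places; limit is 1.
Rounded to 1 decimal place: 68.1 m.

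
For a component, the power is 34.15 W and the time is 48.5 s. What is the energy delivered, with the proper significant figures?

energy delivered = 34.15 W × 48.5 s = 1656.275 J.
34.15 has 4 significant figures; 48.5 has 3.
Division/multiplication keeps the fewest: 3 significant figures.
Rounded: 1.66 × 10^3 J.

1.66 × 10^3 J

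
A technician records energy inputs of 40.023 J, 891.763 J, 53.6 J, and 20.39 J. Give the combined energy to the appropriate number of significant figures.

40.023 J + 891.763 J + 53.6 J + 20.39 J = 1005.776 J.
Addition/subtraction keeps the fewest decimal places: 40.023 → 3 decimal places, 891.763 → 3 decimal places, 53.6 → 1 decimal place, 20.39 → 2 decimal places; limit is 1.
Rounded to 1 decimal place: 1005.8 J.

1005.8 J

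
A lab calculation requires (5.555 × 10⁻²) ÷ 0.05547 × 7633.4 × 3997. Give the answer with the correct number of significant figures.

(5.555 × 10⁻²) ÷ 0.05547 × 7633.4 × 3997 = 30554702.9726…
Multiplication/division keeps the fewest significant figures: 5.555 × 10⁻² → 4 s.f., 0.05547 → 4 s.f., 7633.4 → 5 s.f., 3997 → 4 s.f.; limit is 4.
Rounded to 4 significant figures: 3.055 × 10⁷.

3.055 × 10⁷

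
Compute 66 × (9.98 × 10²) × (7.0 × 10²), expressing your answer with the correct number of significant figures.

4.6 × 10⁷

66 × (9.98 × 10²) × (7.0 × 10²) = 46107600
Multiplication/division keeps the fewest significant figures: 66 → 2 s.f., 9.98 × 10² → 3 s.f., 7.0 × 10² → 2 s.f.; limit is 2.
Rounded to 2 significant figures: 4.6 × 10⁷.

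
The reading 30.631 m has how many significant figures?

30.631: zeros between nonzero digits are significant.

5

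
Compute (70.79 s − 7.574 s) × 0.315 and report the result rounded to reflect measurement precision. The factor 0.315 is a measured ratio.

70.79 s − 7.574 s = 63.216 s; the difference is limited to 2 decimal places (4 s.f.).
Carrying full precision, 63.216 × 0.315 = 19.91304 s; 0.315 has 3 s.f., so the result keeps min(4, 3) = 3 s.f.
Rounded to 3 significant figures: 19.9 s.

19.9 s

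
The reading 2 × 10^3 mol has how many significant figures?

2 × 10^3: in scientific notation every digit of the coefficient is significant.

1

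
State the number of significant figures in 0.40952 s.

0.40952: leading zeros are not significant; zeros between nonzero digits are significant.

5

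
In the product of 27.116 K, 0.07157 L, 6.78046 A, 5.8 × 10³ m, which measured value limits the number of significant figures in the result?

5.8 × 10³ m

27.116 K → 5 s.f.; 0.07157 L → 4 s.f.; 6.78046 A → 6 s.f.; 5.8 × 10³ m → 2 s.f.
The fewest is 2 significant figures, from 5.8 × 10³ m.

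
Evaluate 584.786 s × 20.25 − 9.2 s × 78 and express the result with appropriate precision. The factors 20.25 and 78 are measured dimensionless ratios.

1.112 × 10^4 s

584.786 × 20.25 = 11841.9165 → 1.184 × 10^4 s (4 s.f., last digit at the 10^1 place).
9.2 × 78 = 717.6 → 7.2 × 10^2 s (2 s.f., last digit at the 10^1 place).
Difference: 11124.3165 s; keep the coarser place, 10^1.
Result: 1.112 × 10^4 s.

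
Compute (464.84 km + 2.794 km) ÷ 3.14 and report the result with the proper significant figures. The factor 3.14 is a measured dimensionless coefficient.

464.84 km + 2.794 km = 467.634 km; the sum is limited to 2 decimal places (5 s.f.).
Carrying full precision, 467.634 ÷ 3.14 = 148.928025478… km; 3.14 has 3 s.f., so the result keeps min(5, 3) = 3 s.f.
Rounded to 3 significant figures: 149 km.

149 km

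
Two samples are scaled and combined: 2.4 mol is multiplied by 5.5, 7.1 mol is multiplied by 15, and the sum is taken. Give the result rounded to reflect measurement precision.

1.2 × 10^2 mol

2.4 × 5.5 = 13.2 → 13 mol (2 s.f., last digit at the 10^0 place).
7.1 × 15 = 106.5 → 1.1 × 10^2 mol (2 s.f., last digit at the 10^1 place).
Sum: 119.7 mol; keep the coarser place, 10^1.
Result: 1.2 × 10^2 mol.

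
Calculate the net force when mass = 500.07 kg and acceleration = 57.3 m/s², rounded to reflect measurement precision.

net force = 500.07 kg × 57.3 m/s² = 28654.011 N.
500.07 has 5 significant figures; 57.3 has 3.
Division/multiplication keeps the fewest: 3 significant figures.
Rounded: 2.87 × 10⁴ N.

2.87 × 10⁴ N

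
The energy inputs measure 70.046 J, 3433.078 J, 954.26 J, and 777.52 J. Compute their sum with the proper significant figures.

5234.90 J

70.046 J + 3433.078 J + 954.26 J + 777.52 J = 5234.904 J.
Addition/subtraction keeps the fewest decimal places: 70.046 → 3 decimal places, 3433.078 → 3 decimal places, 954.26 → 2 decimal places, 777.52 → 2 decimal places; limit is 2.
Rounded to 2 decimal places: 5234.90 J.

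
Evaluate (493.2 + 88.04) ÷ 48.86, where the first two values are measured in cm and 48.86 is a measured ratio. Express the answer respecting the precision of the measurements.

11.90 cm

493.2 cm + 88.04 cm = 581.24 cm; the sum is limited to 1 decimal place (4 s.f.).
Carrying full precision, 581.24 ÷ 48.86 = 11.896029472… cm; 48.86 has 4 s.f., so the result keeps min(4, 4) = 4 s.f.
Rounded to 4 significant figures: 11.90 cm.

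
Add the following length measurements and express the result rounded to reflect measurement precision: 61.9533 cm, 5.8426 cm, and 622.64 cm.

690.44 cm

61.9533 cm + 5.8426 cm + 622.64 cm = 690.4359 cm.
Addition/subtraction keeps the fewest decimal places: 61.9533 → 4 decimal places, 5.8426 → 4 decimal places, 622.64 → 2 decimal places; limit is 2.
Rounded to 2 decimal places: 690.44 cm.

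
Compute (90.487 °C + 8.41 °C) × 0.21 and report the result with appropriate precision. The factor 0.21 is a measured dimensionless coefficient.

90.487 °C + 8.41 °C = 98.897 °C; the sum is limited to 2 decimal places (4 s.f.).
Carrying full precision, 98.897 × 0.21 = 20.76837 °C; 0.21 has 2 s.f., so the result keeps min(4, 2) = 2 s.f.
Rounded to 2 significant figures: 21 °C.

21 °C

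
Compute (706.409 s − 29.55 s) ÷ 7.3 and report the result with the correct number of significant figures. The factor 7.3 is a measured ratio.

93 s

706.409 s − 29.55 s = 676.859 s; the difference is limited to 2 decimal places (5 s.f.).
Carrying full precision, 676.859 ÷ 7.3 = 92.7204109589… s; 7.3 has 2 s.f., so the result keeps min(5, 2) = 2 s.f.
Rounded to 2 significant figures: 93 s.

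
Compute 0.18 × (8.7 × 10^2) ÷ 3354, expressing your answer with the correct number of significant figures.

0.047

0.18 × (8.7 × 10^2) ÷ 3354 = 0.0466905187835…
Multiplication/division keeps the fewest significant figures: 0.18 → 2 s.f., 8.7 × 10^2 → 2 s.f., 3354 → 4 s.f.; limit is 2.
Rounded to 2 significant figures: 0.047.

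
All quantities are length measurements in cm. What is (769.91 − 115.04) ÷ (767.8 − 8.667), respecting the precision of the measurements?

0.8627

769.91 − 115.04 = 654.87, limited to 2 d.p. → 5 s.f.; 767.8 − 8.667 = 759.133, limited to 1 d.p. → 4 s.f.
Carrying full precision, 654.87 ÷ 759.133 = 0.862655160558…; keep min(5, 4) = 4 s.f.
Rounded to 4 significant figures: 0.8627.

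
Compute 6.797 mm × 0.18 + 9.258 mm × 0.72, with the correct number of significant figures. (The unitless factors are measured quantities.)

7.9 mm

6.797 × 0.18 = 1.22346 → 1.2 mm (2 s.f., last digit at the 10^-1 place).
9.258 × 0.72 = 6.66576 → 6.7 mm (2 s.f., last digit at the 10^-1 place).
Sum: 7.88922 mm; keep the coarser place, 10^-1.
Result: 7.9 mm.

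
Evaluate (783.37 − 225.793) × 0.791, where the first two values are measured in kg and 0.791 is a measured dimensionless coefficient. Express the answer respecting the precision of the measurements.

441 kg

783.37 kg − 225.793 kg = 557.577 kg; the difference is limited to 2 decimal places (5 s.f.).
Carrying full precision, 557.577 × 0.791 = 441.043407 kg; 0.791 has 3 s.f., so the result keeps min(5, 3) = 3 s.f.
Rounded to 3 significant figures: 441 kg.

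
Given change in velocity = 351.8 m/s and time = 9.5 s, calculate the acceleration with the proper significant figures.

37 m/s²

acceleration = 351.8 m/s ÷ 9.5 s = 37.0315789474… m/s².
351.8 has 4 significant figures; 9.5 has 2.
Division/multiplication keeps the fewest: 2 significant figures.
Rounded: 37 m/s².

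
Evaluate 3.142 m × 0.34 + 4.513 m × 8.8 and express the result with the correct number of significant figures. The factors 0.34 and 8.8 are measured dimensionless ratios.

3.142 × 0.34 = 1.06828 → 1.1 m (2 s.f., last digit at the 10^-1 place).
4.513 × 8.8 = 39.7144 → 4.0 × 10^1 m (2 s.f., last digit at the 10^0 place).
Sum: 40.78268 m; keep the coarser place, 10^0.
Result: 41 m.

41 m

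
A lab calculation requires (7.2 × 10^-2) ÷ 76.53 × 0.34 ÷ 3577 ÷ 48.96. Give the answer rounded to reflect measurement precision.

1.8 × 10^-9

(7.2 × 10^-2) ÷ 76.53 × 0.34 ÷ 3577 ÷ 48.96 = 1.82649863025 × 10^-9…
Multiplication/division keeps the fewest significant figures: 7.2 × 10^-2 → 2 s.f., 76.53 → 4 s.f., 0.34 → 2 s.f., 3577 → 4 s.f., 48.96 → 4 s.f.; limit is 2.
Rounded to 2 significant figures: 1.8 × 10^-9.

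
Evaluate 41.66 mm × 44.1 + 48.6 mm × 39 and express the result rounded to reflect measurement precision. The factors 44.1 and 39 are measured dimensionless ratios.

3.7 × 10³ mm

41.66 × 44.1 = 1837.206 → 1.84 × 10³ mm (3 s.f., last digit at the 10^1 place).
48.6 × 39 = 1895.4 → 1.9 × 10³ mm (2 s.f., last digit at the 10^2 place).
Sum: 3732.606 mm; keep the coarser place, 10^2.
Result: 3.7 × 10³ mm.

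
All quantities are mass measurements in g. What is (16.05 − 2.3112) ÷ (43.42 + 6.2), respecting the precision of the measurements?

16.05 − 2.3112 = 13.7388, limited to 2 d.p. → 4 s.f.; 43.42 + 6.2 = 49.62, limited to 1 d.p. → 3 s.f.
Carrying full precision, 13.7388 ÷ 49.62 = 0.276880290206…; keep min(4, 3) = 3 s.f.
Rounded to 3 significant figures: 0.277.

0.277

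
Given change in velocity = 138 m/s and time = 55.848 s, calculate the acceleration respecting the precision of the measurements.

acceleration = 138 m/s ÷ 55.848 s = 2.47099269446… m/s².
138 has 3 significant figures; 55.848 has 5.
Division/multiplication keeps the fewest: 3 significant figures.
Rounded: 2.47 m/s².

2.47 m/s²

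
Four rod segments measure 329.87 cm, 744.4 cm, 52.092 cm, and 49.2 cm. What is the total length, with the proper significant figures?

329.87 cm + 744.4 cm + 52.092 cm + 49.2 cm = 1175.562 cm.
Addition/subtraction keeps the fewest decimal places: 329.87 → 2 decimal places, 744.4 → 1 decimal place, 52.092 → 3 decimal places, 49.2 → 1 decimal place; limit is 1.
Rounded to 1 decimal place: 1175.6 cm.

1175.6 cm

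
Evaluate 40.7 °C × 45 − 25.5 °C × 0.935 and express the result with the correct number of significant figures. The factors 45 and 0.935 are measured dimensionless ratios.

1.8 × 10³ °C

40.7 × 45 = 1831.5 → 1.8 × 10³ °C (2 s.f., last digit at the 10^2 place).
25.5 × 0.935 = 23.8425 → 23.8 °C (3 s.f., last digit at the 10^-1 place).
Difference: 1807.6575 °C; keep the coarser place, 10^2.
Result: 1.8 × 10³ °C.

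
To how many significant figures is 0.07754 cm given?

4

0.07754: leading zeros are not significant.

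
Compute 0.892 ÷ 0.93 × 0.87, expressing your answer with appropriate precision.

0.892 ÷ 0.93 × 0.87 = 0.834451612903…
Multiplication/division keeps the fewest significant figures: 0.892 → 3 s.f., 0.93 → 2 s.f., 0.87 → 2 s.f.; limit is 2.
Rounded to 2 significant figures: 0.83.

0.83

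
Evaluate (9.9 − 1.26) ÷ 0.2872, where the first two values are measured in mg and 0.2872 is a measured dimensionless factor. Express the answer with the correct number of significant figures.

30. mg

9.9 mg − 1.26 mg = 8.64 mg; the difference is limited to 1 decimal place (2 s.f.).
Carrying full precision, 8.64 ÷ 0.2872 = 30.0835654596… mg; 0.2872 has 4 s.f., so the result keeps min(2, 4) = 2 s.f.
Rounded to 2 significant figures: 30. mg.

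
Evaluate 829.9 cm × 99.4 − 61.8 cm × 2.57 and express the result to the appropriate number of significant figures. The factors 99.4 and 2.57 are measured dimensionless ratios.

829.9 × 99.4 = 82492.06 → 8.25 × 10⁴ cm (3 s.f., last digit at the 10^2 place).
61.8 × 2.57 = 158.826 → 159 cm (3 s.f., last digit at the 10^0 place).
Difference: 82333.234 cm; keep the coarser place, 10^2.
Result: 8.23 × 10⁴ cm.

8.23 × 10⁴ cm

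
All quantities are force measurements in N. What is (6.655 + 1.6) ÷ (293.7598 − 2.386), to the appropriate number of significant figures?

6.655 + 1.6 = 8.255, limited to 1 d.p. → 2 s.f.; 293.7598 − 2.386 = 291.3738, limited to 3 d.p. → 6 s.f.
Carrying full precision, 8.255 ÷ 291.3738 = 0.028331305011…; keep min(2, 6) = 2 s.f.
Rounded to 2 significant figures: 0.028.

0.028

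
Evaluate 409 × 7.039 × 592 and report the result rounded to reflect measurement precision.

409 × 7.039 × 592 = 1704338.992
Multiplication/division keeps the fewest significant figures: 409 → 3 s.f., 7.039 → 4 s.f., 592 → 3 s.f.; limit is 3.
Rounded to 3 significant figures: 1.70 × 10⁶.

1.70 × 10⁶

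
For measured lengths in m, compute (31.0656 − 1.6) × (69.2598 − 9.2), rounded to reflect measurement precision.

1.77 × 10³ m²

31.0656 − 1.6 = 29.4656, limited to 1 d.p. → 3 s.f.; 69.2598 − 9.2 = 60.0598, limited to 1 d.p. → 3 s.f.
Carrying full precision, 29.4656 × 60.0598 = 1769.69804288; keep min(3, 3) = 3 s.f.
Rounded to 3 significant figures: 1.77 × 10³ m².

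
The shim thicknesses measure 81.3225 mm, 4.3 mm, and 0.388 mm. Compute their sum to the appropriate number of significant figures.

81.3225 mm + 4.3 mm + 0.388 mm = 86.0105 mm.
Addition/subtraction keeps the fewest decimal places: 81.3225 → 4 decimal places, 4.3 → 1 decimal place, 0.388 → 3 decimal places; limit is 1.
Rounded to 1 decimal place: 86.0 mm.

86.0 mm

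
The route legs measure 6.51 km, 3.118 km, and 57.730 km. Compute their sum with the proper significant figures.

67.36 km

6.51 km + 3.118 km + 57.730 km = 67.358 km.
Addition/subtraction keeps the fewest decimal places: 6.51 → 2 decimal places, 3.118 → 3 decimal places, 57.730 → 3 decimal places; limit is 2.
Rounded to 2 decimal places: 67.36 km.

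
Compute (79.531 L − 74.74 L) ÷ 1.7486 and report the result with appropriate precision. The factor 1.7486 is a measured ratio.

79.531 L − 74.74 L = 4.791 L; the difference is limited to 2 decimal places (3 s.f.).
Carrying full precision, 4.791 ÷ 1.7486 = 2.73990621068… L; 1.7486 has 5 s.f., so the result keeps min(3, 5) = 3 s.f.
Rounded to 3 significant figures: 2.74 L.

2.74 L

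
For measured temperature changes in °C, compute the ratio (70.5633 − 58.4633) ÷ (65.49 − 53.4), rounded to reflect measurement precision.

1.00

70.5633 − 58.4633 = 12.1000, limited to 4 d.p. → 6 s.f.; 65.49 − 53.4 = 12.09, limited to 1 d.p. → 3 s.f.
Carrying full precision, 12.1000 ÷ 12.09 = 1.00082712986…; keep min(6, 3) = 3 s.f.
Rounded to 3 significant figures: 1.00.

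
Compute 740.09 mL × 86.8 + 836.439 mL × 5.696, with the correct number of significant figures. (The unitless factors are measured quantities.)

740.09 × 86.8 = 64239.812 → 6.42 × 10⁴ mL (3 s.f., last digit at the 10^2 place).
836.439 × 5.696 = 4764.356544 → 4764 mL (4 s.f., last digit at the 10^0 place).
Sum: 69004.168544 mL; keep the coarser place, 10^2.
Result: 6.90 × 10⁴ mL.

6.90 × 10⁴ mL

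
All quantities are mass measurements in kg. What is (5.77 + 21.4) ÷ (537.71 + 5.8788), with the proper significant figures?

0.0500

5.77 + 21.4 = 27.17, limited to 1 d.p. → 3 s.f.; 537.71 + 5.8788 = 543.5888, limited to 2 d.p. → 5 s.f.
Carrying full precision, 27.17 ÷ 543.5888 = 0.0499826339321…; keep min(3, 5) = 3 s.f.
Rounded to 3 significant figures: 0.0500.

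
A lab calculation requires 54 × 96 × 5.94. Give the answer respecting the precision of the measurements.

3.1 × 10^4

54 × 96 × 5.94 = 30792.96
Multiplication/division keeps the fewest significant figures: 54 → 2 s.f., 96 → 2 s.f., 5.94 → 3 s.f.; limit is 2.
Rounded to 2 significant figures: 3.1 × 10^4.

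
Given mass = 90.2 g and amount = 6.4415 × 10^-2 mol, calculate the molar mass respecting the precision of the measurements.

1.40 × 10^3 g/mol

molar mass = 90.2 g ÷ 6.4415 × 10^-2 mol = 1400.29496235… g/mol.
90.2 has 3 significant figures; 6.4415 × 10^-2 has 5.
Division/multiplication keeps the fewest: 3 significant figures.
Rounded: 1.40 × 10^3 g/mol.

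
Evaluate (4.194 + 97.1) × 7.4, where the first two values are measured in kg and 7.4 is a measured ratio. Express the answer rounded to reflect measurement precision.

4.194 kg + 97.1 kg = 101.294 kg; the sum is limited to 1 decimal place (4 s.f.).
Carrying full precision, 101.294 × 7.4 = 749.5756 kg; 7.4 has 2 s.f., so the result keeps min(4, 2) = 2 s.f.
Rounded to 2 significant figures: 7.5 × 10^2 kg.

7.5 × 10^2 kg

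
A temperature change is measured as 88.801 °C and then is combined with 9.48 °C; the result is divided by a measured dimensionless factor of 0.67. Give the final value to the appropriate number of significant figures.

1.5 × 10^2 °C

88.801 °C + 9.48 °C = 98.281 °C; the sum is limited to 2 decimal places (4 s.f.).
Carrying full precision, 98.281 ÷ 0.67 = 146.688059701… °C; 0.67 has 2 s.f., so the result keeps min(4, 2) = 2 s.f.
Rounded to 2 significant figures: 1.5 × 10^2 °C.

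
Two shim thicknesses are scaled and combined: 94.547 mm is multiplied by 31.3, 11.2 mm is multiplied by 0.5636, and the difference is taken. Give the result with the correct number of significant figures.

94.547 × 31.3 = 2959.3211 → 2.96 × 10^3 mm (3 s.f., last digit at the 10^1 place).
11.2 × 0.5636 = 6.31232 → 6.31 mm (3 s.f., last digit at the 10^-2 place).
Difference: 2953.00878 mm; keep the coarser place, 10^1.
Result: 2.95 × 10^3 mm.

2.95 × 10^3 mm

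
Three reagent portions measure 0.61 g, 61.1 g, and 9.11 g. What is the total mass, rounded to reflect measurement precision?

0.61 g + 61.1 g + 9.11 g = 70.82 g.
Addition/subtraction keeps the fewest decimal places: 0.61 → 2 decimal places, 61.1 → 1 decimal place, 9.11 → 2 decimal places; limit is 1.
Rounded to 1 decimal place: 70.8 g.

70.8 g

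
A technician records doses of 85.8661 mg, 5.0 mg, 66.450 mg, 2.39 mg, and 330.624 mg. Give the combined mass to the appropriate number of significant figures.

490.3 mg

85.8661 mg + 5.0 mg + 66.450 mg + 2.39 mg + 330.624 mg = 490.3301 mg.
Addition/subtraction keeps the fewest decimal places: 85.8661 → 4 decimal places, 5.0 → 1 decimal place, 66.450 → 3 decimal places, 2.39 → 2 decimal places, 330.624 → 3 decimal places; limit is 1.
Rounded to 1 decimal place: 490.3 mg.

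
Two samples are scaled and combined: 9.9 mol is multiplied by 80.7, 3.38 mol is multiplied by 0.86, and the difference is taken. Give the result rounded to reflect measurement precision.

9.9 × 80.7 = 798.93 → 8.0 × 10^2 mol (2 s.f., last digit at the 10^1 place).
3.38 × 0.86 = 2.9068 → 2.9 mol (2 s.f., last digit at the 10^-1 place).
Difference: 796.0232 mol; keep the coarser place, 10^1.
Result: 8.0 × 10^2 mol.

8.0 × 10^2 mol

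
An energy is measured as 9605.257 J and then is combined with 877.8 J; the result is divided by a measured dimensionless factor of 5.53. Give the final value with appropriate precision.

1.90 × 10³ J

9605.257 J + 877.8 J = 10483.057 J; the sum is limited to 1 decimal place (6 s.f.).
Carrying full precision, 10483.057 ÷ 5.53 = 1895.67034358… J; 5.53 has 3 s.f., so the result keeps min(6, 3) = 3 s.f.
Rounded to 3 significant figures: 1.90 × 10³ J.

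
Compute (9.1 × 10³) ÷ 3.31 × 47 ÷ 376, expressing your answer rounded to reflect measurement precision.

3.4 × 10²

(9.1 × 10³) ÷ 3.31 × 47 ÷ 376 = 343.655589124…
Multiplication/division keeps the fewest significant figures: 9.1 × 10³ → 2 s.f., 3.31 → 3 s.f., 47 → 2 s.f., 376 → 3 s.f.; limit is 2.
Rounded to 2 significant figures: 3.4 × 10².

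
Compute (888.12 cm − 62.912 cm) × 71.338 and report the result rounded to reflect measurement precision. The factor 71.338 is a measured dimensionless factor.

58869 cm

888.12 cm − 62.912 cm = 825.208 cm; the difference is limited to 2 decimal places (5 s.f.).
Carrying full precision, 825.208 × 71.338 = 58868.688304 cm; 71.338 has 5 s.f., so the result keeps min(5, 5) = 5 s.f.
Rounded to 5 significant figures: 58869 cm.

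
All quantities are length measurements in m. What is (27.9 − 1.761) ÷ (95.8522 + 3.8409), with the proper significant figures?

0.262

27.9 − 1.761 = 26.139, limited to 1 d.p. → 3 s.f.; 95.8522 + 3.8409 = 99.6931, limited to 4 d.p. → 6 s.f.
Carrying full precision, 26.139 ÷ 99.6931 = 0.262194675459…; keep min(3, 6) = 3 s.f.
Rounded to 3 significant figures: 0.262.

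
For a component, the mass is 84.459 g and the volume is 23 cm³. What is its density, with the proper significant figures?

density = 84.459 g ÷ 23 cm³ = 3.67213043478… g/cm³.
84.459 has 5 significant figures; 23 has 2.
Division/multiplication keeps the fewest: 2 significant figures.
Rounded: 3.7 g/cm³.

3.7 g/cm³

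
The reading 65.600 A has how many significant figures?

5

65.600: trailing zeros after a decimal point are significant.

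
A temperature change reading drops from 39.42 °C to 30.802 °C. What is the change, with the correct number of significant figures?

39.42 °C − 30.802 °C = 8.618 °C.
Addition/subtraction keeps the fewest decimal places: 39.42 → 2 decimal places, 30.802 → 3 decimal places; limit is 2.
Rounded to 2 decimal places: 8.62 °C.

8.62 °C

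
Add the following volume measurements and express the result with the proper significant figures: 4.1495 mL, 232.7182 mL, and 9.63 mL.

4.1495 mL + 232.7182 mL + 9.63 mL = 246.4977 mL.
Addition/subtraction keeps the fewest decimal places: 4.1495 → 4 decimal places, 232.7182 → 4 decimal places, 9.63 → 2 decimal places; limit is 2.
Rounded to 2 decimal places: 246.50 mL.

246.50 mL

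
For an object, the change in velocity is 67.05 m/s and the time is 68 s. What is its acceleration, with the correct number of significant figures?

0.99 m/s²

acceleration = 67.05 m/s ÷ 68 s = 0.986029411765… m/s².
67.05 has 4 significant figures; 68 has 2.
Division/multiplication keeps the fewest: 2 significant figures.
Rounded: 0.99 m/s².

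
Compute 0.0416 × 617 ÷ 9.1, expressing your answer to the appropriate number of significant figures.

2.8

0.0416 × 617 ÷ 9.1 = 2.82057142857…
Multiplication/division keeps the fewest significant figures: 0.0416 → 3 s.f., 617 → 3 s.f., 9.1 → 2 s.f.; limit is 2.
Rounded to 2 significant figures: 2.8.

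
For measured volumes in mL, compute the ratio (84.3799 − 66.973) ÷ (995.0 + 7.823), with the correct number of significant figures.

84.3799 − 66.973 = 17.4069, limited to 3 d.p. → 5 s.f.; 995.0 + 7.823 = 1002.823, limited to 1 d.p. → 5 s.f.
Carrying full precision, 17.4069 ÷ 1002.823 = 0.0173578986521…; keep min(5, 5) = 5 s.f.
Rounded to 5 significant figures: 0.017358.

0.017358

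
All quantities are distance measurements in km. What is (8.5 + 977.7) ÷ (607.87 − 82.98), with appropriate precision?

8.5 + 977.7 = 986.2, limited to 1 d.p. → 4 s.f.; 607.87 − 82.98 = 524.89, limited to 2 d.p. → 5 s.f.
Carrying full precision, 986.2 ÷ 524.89 = 1.87886985845…; keep min(4, 5) = 4 s.f.
Rounded to 4 significant figures: 1.879.

1.879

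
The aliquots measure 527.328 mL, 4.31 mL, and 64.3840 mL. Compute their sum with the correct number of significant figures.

527.328 mL + 4.31 mL + 64.3840 mL = 596.0220 mL.
Addition/subtraction keeps the fewest decimal places: 527.328 → 3 decimal places, 4.31 → 2 decimal places, 64.3840 → 4 decimal places; limit is 2.
Rounded to 2 decimal places: 596.02 mL.

596.02 mL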